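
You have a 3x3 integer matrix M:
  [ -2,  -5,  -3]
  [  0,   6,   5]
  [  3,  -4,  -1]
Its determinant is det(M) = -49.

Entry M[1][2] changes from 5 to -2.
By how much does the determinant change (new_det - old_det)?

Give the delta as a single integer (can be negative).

Answer: 161

Derivation:
Cofactor C_12 = -23
Entry delta = -2 - 5 = -7
Det delta = entry_delta * cofactor = -7 * -23 = 161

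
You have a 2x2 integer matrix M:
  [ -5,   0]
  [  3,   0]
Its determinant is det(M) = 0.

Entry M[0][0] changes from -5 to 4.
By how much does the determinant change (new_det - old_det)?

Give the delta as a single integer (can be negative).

Cofactor C_00 = 0
Entry delta = 4 - -5 = 9
Det delta = entry_delta * cofactor = 9 * 0 = 0

Answer: 0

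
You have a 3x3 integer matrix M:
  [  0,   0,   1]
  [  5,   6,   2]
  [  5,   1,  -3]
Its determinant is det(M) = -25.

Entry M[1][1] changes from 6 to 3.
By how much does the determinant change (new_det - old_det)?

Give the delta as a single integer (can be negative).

Cofactor C_11 = -5
Entry delta = 3 - 6 = -3
Det delta = entry_delta * cofactor = -3 * -5 = 15

Answer: 15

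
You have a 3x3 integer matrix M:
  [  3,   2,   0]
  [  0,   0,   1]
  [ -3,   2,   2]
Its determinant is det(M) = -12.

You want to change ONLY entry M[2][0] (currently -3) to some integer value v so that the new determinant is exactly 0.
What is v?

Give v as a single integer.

det is linear in entry M[2][0]: det = old_det + (v - -3) * C_20
Cofactor C_20 = 2
Want det = 0: -12 + (v - -3) * 2 = 0
  (v - -3) = 12 / 2 = 6
  v = -3 + (6) = 3

Answer: 3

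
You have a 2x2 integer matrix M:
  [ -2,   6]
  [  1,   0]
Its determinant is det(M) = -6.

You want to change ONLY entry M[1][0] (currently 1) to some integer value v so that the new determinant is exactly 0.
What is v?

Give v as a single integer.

det is linear in entry M[1][0]: det = old_det + (v - 1) * C_10
Cofactor C_10 = -6
Want det = 0: -6 + (v - 1) * -6 = 0
  (v - 1) = 6 / -6 = -1
  v = 1 + (-1) = 0

Answer: 0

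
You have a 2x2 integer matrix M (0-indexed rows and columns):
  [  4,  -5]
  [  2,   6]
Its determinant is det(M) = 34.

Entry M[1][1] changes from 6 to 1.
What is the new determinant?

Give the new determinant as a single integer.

Answer: 14

Derivation:
det is linear in row 1: changing M[1][1] by delta changes det by delta * cofactor(1,1).
Cofactor C_11 = (-1)^(1+1) * minor(1,1) = 4
Entry delta = 1 - 6 = -5
Det delta = -5 * 4 = -20
New det = 34 + -20 = 14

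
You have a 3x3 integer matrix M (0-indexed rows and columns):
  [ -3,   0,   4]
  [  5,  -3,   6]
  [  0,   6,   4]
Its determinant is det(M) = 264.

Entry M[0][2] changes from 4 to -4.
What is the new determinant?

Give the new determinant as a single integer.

det is linear in row 0: changing M[0][2] by delta changes det by delta * cofactor(0,2).
Cofactor C_02 = (-1)^(0+2) * minor(0,2) = 30
Entry delta = -4 - 4 = -8
Det delta = -8 * 30 = -240
New det = 264 + -240 = 24

Answer: 24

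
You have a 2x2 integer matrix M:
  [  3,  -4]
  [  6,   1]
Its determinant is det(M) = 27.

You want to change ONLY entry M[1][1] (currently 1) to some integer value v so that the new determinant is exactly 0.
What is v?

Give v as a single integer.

det is linear in entry M[1][1]: det = old_det + (v - 1) * C_11
Cofactor C_11 = 3
Want det = 0: 27 + (v - 1) * 3 = 0
  (v - 1) = -27 / 3 = -9
  v = 1 + (-9) = -8

Answer: -8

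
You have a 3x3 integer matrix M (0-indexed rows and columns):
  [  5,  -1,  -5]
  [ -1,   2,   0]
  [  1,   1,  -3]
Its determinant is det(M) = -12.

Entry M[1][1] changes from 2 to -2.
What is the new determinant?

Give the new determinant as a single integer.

Answer: 28

Derivation:
det is linear in row 1: changing M[1][1] by delta changes det by delta * cofactor(1,1).
Cofactor C_11 = (-1)^(1+1) * minor(1,1) = -10
Entry delta = -2 - 2 = -4
Det delta = -4 * -10 = 40
New det = -12 + 40 = 28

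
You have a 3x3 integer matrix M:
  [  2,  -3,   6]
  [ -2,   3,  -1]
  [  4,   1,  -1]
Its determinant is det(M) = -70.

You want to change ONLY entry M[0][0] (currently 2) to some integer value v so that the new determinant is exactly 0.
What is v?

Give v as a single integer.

Answer: -33

Derivation:
det is linear in entry M[0][0]: det = old_det + (v - 2) * C_00
Cofactor C_00 = -2
Want det = 0: -70 + (v - 2) * -2 = 0
  (v - 2) = 70 / -2 = -35
  v = 2 + (-35) = -33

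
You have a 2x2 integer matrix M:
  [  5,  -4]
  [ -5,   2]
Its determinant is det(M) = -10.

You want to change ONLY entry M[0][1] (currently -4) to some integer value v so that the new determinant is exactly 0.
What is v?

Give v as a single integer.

det is linear in entry M[0][1]: det = old_det + (v - -4) * C_01
Cofactor C_01 = 5
Want det = 0: -10 + (v - -4) * 5 = 0
  (v - -4) = 10 / 5 = 2
  v = -4 + (2) = -2

Answer: -2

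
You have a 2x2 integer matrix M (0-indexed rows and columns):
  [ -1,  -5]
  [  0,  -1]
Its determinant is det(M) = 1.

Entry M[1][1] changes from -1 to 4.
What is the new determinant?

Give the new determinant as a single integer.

det is linear in row 1: changing M[1][1] by delta changes det by delta * cofactor(1,1).
Cofactor C_11 = (-1)^(1+1) * minor(1,1) = -1
Entry delta = 4 - -1 = 5
Det delta = 5 * -1 = -5
New det = 1 + -5 = -4

Answer: -4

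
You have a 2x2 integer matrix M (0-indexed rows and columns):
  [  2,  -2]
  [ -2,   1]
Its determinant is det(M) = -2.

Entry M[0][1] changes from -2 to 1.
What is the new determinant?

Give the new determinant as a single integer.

det is linear in row 0: changing M[0][1] by delta changes det by delta * cofactor(0,1).
Cofactor C_01 = (-1)^(0+1) * minor(0,1) = 2
Entry delta = 1 - -2 = 3
Det delta = 3 * 2 = 6
New det = -2 + 6 = 4

Answer: 4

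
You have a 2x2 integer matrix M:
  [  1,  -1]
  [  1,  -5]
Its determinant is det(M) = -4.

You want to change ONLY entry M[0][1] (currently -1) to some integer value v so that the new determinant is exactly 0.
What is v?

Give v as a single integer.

Answer: -5

Derivation:
det is linear in entry M[0][1]: det = old_det + (v - -1) * C_01
Cofactor C_01 = -1
Want det = 0: -4 + (v - -1) * -1 = 0
  (v - -1) = 4 / -1 = -4
  v = -1 + (-4) = -5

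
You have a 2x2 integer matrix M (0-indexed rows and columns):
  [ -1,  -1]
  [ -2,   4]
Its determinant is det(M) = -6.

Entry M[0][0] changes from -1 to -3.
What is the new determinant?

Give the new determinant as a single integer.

det is linear in row 0: changing M[0][0] by delta changes det by delta * cofactor(0,0).
Cofactor C_00 = (-1)^(0+0) * minor(0,0) = 4
Entry delta = -3 - -1 = -2
Det delta = -2 * 4 = -8
New det = -6 + -8 = -14

Answer: -14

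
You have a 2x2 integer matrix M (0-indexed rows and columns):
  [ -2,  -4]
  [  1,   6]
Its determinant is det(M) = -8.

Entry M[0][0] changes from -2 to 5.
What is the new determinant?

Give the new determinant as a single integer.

det is linear in row 0: changing M[0][0] by delta changes det by delta * cofactor(0,0).
Cofactor C_00 = (-1)^(0+0) * minor(0,0) = 6
Entry delta = 5 - -2 = 7
Det delta = 7 * 6 = 42
New det = -8 + 42 = 34

Answer: 34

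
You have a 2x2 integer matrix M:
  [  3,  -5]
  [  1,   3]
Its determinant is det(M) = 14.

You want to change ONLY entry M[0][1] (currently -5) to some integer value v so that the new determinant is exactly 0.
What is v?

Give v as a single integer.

Answer: 9

Derivation:
det is linear in entry M[0][1]: det = old_det + (v - -5) * C_01
Cofactor C_01 = -1
Want det = 0: 14 + (v - -5) * -1 = 0
  (v - -5) = -14 / -1 = 14
  v = -5 + (14) = 9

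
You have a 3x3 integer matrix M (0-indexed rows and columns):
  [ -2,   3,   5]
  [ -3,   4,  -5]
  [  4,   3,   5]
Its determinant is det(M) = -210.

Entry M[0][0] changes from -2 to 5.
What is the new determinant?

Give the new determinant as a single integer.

Answer: 35

Derivation:
det is linear in row 0: changing M[0][0] by delta changes det by delta * cofactor(0,0).
Cofactor C_00 = (-1)^(0+0) * minor(0,0) = 35
Entry delta = 5 - -2 = 7
Det delta = 7 * 35 = 245
New det = -210 + 245 = 35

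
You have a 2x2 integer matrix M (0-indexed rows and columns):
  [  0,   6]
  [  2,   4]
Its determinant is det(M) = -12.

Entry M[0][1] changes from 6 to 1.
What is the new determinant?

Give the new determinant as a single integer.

Answer: -2

Derivation:
det is linear in row 0: changing M[0][1] by delta changes det by delta * cofactor(0,1).
Cofactor C_01 = (-1)^(0+1) * minor(0,1) = -2
Entry delta = 1 - 6 = -5
Det delta = -5 * -2 = 10
New det = -12 + 10 = -2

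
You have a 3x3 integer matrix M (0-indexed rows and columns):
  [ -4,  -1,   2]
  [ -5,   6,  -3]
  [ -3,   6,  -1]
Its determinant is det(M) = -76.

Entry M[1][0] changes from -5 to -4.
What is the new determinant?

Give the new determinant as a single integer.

Answer: -65

Derivation:
det is linear in row 1: changing M[1][0] by delta changes det by delta * cofactor(1,0).
Cofactor C_10 = (-1)^(1+0) * minor(1,0) = 11
Entry delta = -4 - -5 = 1
Det delta = 1 * 11 = 11
New det = -76 + 11 = -65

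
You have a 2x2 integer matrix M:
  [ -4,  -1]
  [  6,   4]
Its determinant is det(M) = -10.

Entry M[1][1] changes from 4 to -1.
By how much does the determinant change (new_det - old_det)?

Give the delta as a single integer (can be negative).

Cofactor C_11 = -4
Entry delta = -1 - 4 = -5
Det delta = entry_delta * cofactor = -5 * -4 = 20

Answer: 20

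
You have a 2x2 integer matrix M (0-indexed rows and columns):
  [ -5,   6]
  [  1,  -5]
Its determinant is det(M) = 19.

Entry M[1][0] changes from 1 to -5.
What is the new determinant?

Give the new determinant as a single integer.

det is linear in row 1: changing M[1][0] by delta changes det by delta * cofactor(1,0).
Cofactor C_10 = (-1)^(1+0) * minor(1,0) = -6
Entry delta = -5 - 1 = -6
Det delta = -6 * -6 = 36
New det = 19 + 36 = 55

Answer: 55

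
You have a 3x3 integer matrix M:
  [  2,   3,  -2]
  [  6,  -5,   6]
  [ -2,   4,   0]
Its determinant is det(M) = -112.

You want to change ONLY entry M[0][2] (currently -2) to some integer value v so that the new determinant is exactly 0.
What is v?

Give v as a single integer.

det is linear in entry M[0][2]: det = old_det + (v - -2) * C_02
Cofactor C_02 = 14
Want det = 0: -112 + (v - -2) * 14 = 0
  (v - -2) = 112 / 14 = 8
  v = -2 + (8) = 6

Answer: 6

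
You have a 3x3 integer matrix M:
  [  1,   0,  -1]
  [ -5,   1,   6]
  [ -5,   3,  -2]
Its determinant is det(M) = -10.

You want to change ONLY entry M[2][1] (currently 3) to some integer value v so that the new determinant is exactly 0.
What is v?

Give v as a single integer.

det is linear in entry M[2][1]: det = old_det + (v - 3) * C_21
Cofactor C_21 = -1
Want det = 0: -10 + (v - 3) * -1 = 0
  (v - 3) = 10 / -1 = -10
  v = 3 + (-10) = -7

Answer: -7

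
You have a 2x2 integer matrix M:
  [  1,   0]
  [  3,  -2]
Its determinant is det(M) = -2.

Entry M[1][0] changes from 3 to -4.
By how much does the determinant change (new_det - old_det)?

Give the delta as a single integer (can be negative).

Cofactor C_10 = 0
Entry delta = -4 - 3 = -7
Det delta = entry_delta * cofactor = -7 * 0 = 0

Answer: 0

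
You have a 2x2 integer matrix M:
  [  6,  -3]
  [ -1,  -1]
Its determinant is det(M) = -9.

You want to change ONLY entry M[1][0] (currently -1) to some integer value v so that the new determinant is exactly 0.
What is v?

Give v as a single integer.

Answer: 2

Derivation:
det is linear in entry M[1][0]: det = old_det + (v - -1) * C_10
Cofactor C_10 = 3
Want det = 0: -9 + (v - -1) * 3 = 0
  (v - -1) = 9 / 3 = 3
  v = -1 + (3) = 2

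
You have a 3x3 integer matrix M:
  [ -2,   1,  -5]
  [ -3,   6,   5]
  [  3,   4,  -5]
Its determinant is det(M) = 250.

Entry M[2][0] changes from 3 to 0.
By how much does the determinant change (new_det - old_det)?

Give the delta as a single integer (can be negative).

Answer: -105

Derivation:
Cofactor C_20 = 35
Entry delta = 0 - 3 = -3
Det delta = entry_delta * cofactor = -3 * 35 = -105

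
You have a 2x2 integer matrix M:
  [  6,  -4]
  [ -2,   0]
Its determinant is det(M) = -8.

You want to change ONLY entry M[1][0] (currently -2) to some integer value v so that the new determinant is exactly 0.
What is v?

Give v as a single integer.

Answer: 0

Derivation:
det is linear in entry M[1][0]: det = old_det + (v - -2) * C_10
Cofactor C_10 = 4
Want det = 0: -8 + (v - -2) * 4 = 0
  (v - -2) = 8 / 4 = 2
  v = -2 + (2) = 0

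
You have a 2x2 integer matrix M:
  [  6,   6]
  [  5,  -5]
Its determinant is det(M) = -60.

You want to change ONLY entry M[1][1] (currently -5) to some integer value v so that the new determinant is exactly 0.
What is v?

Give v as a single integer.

det is linear in entry M[1][1]: det = old_det + (v - -5) * C_11
Cofactor C_11 = 6
Want det = 0: -60 + (v - -5) * 6 = 0
  (v - -5) = 60 / 6 = 10
  v = -5 + (10) = 5

Answer: 5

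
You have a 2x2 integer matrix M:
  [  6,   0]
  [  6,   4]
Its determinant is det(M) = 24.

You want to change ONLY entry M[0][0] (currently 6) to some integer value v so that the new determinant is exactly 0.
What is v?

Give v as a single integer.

Answer: 0

Derivation:
det is linear in entry M[0][0]: det = old_det + (v - 6) * C_00
Cofactor C_00 = 4
Want det = 0: 24 + (v - 6) * 4 = 0
  (v - 6) = -24 / 4 = -6
  v = 6 + (-6) = 0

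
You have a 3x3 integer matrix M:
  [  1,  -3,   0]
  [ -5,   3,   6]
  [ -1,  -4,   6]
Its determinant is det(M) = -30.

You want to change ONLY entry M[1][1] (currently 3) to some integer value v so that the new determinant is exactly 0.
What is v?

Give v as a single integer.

det is linear in entry M[1][1]: det = old_det + (v - 3) * C_11
Cofactor C_11 = 6
Want det = 0: -30 + (v - 3) * 6 = 0
  (v - 3) = 30 / 6 = 5
  v = 3 + (5) = 8

Answer: 8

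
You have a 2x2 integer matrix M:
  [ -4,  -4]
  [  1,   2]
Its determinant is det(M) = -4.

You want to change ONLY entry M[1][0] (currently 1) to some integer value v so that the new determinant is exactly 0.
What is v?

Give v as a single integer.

Answer: 2

Derivation:
det is linear in entry M[1][0]: det = old_det + (v - 1) * C_10
Cofactor C_10 = 4
Want det = 0: -4 + (v - 1) * 4 = 0
  (v - 1) = 4 / 4 = 1
  v = 1 + (1) = 2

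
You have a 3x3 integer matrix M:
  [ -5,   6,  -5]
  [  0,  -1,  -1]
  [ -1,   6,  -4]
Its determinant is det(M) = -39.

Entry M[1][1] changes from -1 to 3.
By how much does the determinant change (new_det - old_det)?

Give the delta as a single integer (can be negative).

Cofactor C_11 = 15
Entry delta = 3 - -1 = 4
Det delta = entry_delta * cofactor = 4 * 15 = 60

Answer: 60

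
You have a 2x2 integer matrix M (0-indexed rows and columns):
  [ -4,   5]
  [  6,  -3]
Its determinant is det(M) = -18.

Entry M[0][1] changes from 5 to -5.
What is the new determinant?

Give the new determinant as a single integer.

det is linear in row 0: changing M[0][1] by delta changes det by delta * cofactor(0,1).
Cofactor C_01 = (-1)^(0+1) * minor(0,1) = -6
Entry delta = -5 - 5 = -10
Det delta = -10 * -6 = 60
New det = -18 + 60 = 42

Answer: 42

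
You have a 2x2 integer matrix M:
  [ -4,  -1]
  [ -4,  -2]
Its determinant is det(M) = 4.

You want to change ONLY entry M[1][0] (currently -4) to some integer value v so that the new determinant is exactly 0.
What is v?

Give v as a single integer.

det is linear in entry M[1][0]: det = old_det + (v - -4) * C_10
Cofactor C_10 = 1
Want det = 0: 4 + (v - -4) * 1 = 0
  (v - -4) = -4 / 1 = -4
  v = -4 + (-4) = -8

Answer: -8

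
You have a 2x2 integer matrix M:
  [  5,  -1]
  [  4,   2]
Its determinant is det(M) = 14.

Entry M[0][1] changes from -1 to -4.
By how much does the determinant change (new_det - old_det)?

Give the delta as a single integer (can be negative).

Cofactor C_01 = -4
Entry delta = -4 - -1 = -3
Det delta = entry_delta * cofactor = -3 * -4 = 12

Answer: 12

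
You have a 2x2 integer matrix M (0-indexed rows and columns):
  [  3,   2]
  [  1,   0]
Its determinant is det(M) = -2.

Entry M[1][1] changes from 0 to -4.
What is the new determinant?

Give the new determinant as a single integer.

det is linear in row 1: changing M[1][1] by delta changes det by delta * cofactor(1,1).
Cofactor C_11 = (-1)^(1+1) * minor(1,1) = 3
Entry delta = -4 - 0 = -4
Det delta = -4 * 3 = -12
New det = -2 + -12 = -14

Answer: -14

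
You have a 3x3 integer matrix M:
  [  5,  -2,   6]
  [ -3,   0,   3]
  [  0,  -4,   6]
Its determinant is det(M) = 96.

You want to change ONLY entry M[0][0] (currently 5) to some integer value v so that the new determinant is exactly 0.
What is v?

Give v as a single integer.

Answer: -3

Derivation:
det is linear in entry M[0][0]: det = old_det + (v - 5) * C_00
Cofactor C_00 = 12
Want det = 0: 96 + (v - 5) * 12 = 0
  (v - 5) = -96 / 12 = -8
  v = 5 + (-8) = -3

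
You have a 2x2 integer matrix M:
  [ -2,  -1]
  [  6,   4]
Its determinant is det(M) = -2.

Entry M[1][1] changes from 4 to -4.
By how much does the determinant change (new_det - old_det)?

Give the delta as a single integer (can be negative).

Answer: 16

Derivation:
Cofactor C_11 = -2
Entry delta = -4 - 4 = -8
Det delta = entry_delta * cofactor = -8 * -2 = 16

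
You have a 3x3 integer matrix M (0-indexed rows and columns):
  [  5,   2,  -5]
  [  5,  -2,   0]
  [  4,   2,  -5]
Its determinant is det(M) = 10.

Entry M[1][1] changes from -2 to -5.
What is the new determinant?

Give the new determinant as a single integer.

det is linear in row 1: changing M[1][1] by delta changes det by delta * cofactor(1,1).
Cofactor C_11 = (-1)^(1+1) * minor(1,1) = -5
Entry delta = -5 - -2 = -3
Det delta = -3 * -5 = 15
New det = 10 + 15 = 25

Answer: 25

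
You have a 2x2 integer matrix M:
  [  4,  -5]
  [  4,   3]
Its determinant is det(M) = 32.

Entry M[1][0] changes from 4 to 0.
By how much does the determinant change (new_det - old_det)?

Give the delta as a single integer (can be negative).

Cofactor C_10 = 5
Entry delta = 0 - 4 = -4
Det delta = entry_delta * cofactor = -4 * 5 = -20

Answer: -20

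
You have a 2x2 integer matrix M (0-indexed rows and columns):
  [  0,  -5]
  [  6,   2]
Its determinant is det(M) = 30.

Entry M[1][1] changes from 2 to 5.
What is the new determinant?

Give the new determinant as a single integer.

det is linear in row 1: changing M[1][1] by delta changes det by delta * cofactor(1,1).
Cofactor C_11 = (-1)^(1+1) * minor(1,1) = 0
Entry delta = 5 - 2 = 3
Det delta = 3 * 0 = 0
New det = 30 + 0 = 30

Answer: 30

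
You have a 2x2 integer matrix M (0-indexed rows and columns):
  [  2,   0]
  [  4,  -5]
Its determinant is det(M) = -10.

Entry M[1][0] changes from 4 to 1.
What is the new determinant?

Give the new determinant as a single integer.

det is linear in row 1: changing M[1][0] by delta changes det by delta * cofactor(1,0).
Cofactor C_10 = (-1)^(1+0) * minor(1,0) = 0
Entry delta = 1 - 4 = -3
Det delta = -3 * 0 = 0
New det = -10 + 0 = -10

Answer: -10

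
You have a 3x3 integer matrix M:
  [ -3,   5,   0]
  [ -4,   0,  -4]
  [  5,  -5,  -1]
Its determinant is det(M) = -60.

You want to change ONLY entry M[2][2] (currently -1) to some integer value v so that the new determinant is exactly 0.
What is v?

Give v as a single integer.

det is linear in entry M[2][2]: det = old_det + (v - -1) * C_22
Cofactor C_22 = 20
Want det = 0: -60 + (v - -1) * 20 = 0
  (v - -1) = 60 / 20 = 3
  v = -1 + (3) = 2

Answer: 2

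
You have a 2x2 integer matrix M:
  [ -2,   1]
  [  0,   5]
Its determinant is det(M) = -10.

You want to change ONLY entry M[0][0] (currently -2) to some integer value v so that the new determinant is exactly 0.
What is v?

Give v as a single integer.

det is linear in entry M[0][0]: det = old_det + (v - -2) * C_00
Cofactor C_00 = 5
Want det = 0: -10 + (v - -2) * 5 = 0
  (v - -2) = 10 / 5 = 2
  v = -2 + (2) = 0

Answer: 0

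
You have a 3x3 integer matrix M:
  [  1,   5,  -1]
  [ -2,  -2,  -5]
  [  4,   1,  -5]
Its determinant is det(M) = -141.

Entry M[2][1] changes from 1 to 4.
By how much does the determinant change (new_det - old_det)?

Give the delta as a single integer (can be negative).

Cofactor C_21 = 7
Entry delta = 4 - 1 = 3
Det delta = entry_delta * cofactor = 3 * 7 = 21

Answer: 21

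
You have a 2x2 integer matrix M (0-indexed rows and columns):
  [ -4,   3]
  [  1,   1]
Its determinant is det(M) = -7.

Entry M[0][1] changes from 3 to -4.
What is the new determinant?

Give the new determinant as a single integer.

det is linear in row 0: changing M[0][1] by delta changes det by delta * cofactor(0,1).
Cofactor C_01 = (-1)^(0+1) * minor(0,1) = -1
Entry delta = -4 - 3 = -7
Det delta = -7 * -1 = 7
New det = -7 + 7 = 0

Answer: 0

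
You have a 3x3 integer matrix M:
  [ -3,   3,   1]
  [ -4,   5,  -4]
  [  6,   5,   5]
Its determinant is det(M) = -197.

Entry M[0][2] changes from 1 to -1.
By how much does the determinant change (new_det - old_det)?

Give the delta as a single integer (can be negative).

Answer: 100

Derivation:
Cofactor C_02 = -50
Entry delta = -1 - 1 = -2
Det delta = entry_delta * cofactor = -2 * -50 = 100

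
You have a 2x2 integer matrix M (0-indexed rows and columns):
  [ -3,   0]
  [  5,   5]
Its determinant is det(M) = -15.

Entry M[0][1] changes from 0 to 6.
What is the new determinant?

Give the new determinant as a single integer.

det is linear in row 0: changing M[0][1] by delta changes det by delta * cofactor(0,1).
Cofactor C_01 = (-1)^(0+1) * minor(0,1) = -5
Entry delta = 6 - 0 = 6
Det delta = 6 * -5 = -30
New det = -15 + -30 = -45

Answer: -45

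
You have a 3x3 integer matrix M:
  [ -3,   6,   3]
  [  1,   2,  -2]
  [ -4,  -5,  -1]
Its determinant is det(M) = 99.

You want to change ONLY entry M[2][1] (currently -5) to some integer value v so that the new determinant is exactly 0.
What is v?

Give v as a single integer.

det is linear in entry M[2][1]: det = old_det + (v - -5) * C_21
Cofactor C_21 = -3
Want det = 0: 99 + (v - -5) * -3 = 0
  (v - -5) = -99 / -3 = 33
  v = -5 + (33) = 28

Answer: 28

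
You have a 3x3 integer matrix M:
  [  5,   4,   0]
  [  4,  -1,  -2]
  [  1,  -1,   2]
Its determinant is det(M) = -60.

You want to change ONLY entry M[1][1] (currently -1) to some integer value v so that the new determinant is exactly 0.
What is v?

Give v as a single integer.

det is linear in entry M[1][1]: det = old_det + (v - -1) * C_11
Cofactor C_11 = 10
Want det = 0: -60 + (v - -1) * 10 = 0
  (v - -1) = 60 / 10 = 6
  v = -1 + (6) = 5

Answer: 5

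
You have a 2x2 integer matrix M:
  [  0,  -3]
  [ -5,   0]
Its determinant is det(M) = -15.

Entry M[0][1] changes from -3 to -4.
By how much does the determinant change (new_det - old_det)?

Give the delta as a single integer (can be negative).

Answer: -5

Derivation:
Cofactor C_01 = 5
Entry delta = -4 - -3 = -1
Det delta = entry_delta * cofactor = -1 * 5 = -5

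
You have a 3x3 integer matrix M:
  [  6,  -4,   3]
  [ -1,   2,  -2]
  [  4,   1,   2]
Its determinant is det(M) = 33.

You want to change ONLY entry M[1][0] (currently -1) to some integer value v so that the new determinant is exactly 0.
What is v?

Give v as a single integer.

Answer: -4

Derivation:
det is linear in entry M[1][0]: det = old_det + (v - -1) * C_10
Cofactor C_10 = 11
Want det = 0: 33 + (v - -1) * 11 = 0
  (v - -1) = -33 / 11 = -3
  v = -1 + (-3) = -4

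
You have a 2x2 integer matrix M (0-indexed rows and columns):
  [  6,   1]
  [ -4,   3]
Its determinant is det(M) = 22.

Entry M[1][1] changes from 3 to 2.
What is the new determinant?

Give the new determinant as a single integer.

det is linear in row 1: changing M[1][1] by delta changes det by delta * cofactor(1,1).
Cofactor C_11 = (-1)^(1+1) * minor(1,1) = 6
Entry delta = 2 - 3 = -1
Det delta = -1 * 6 = -6
New det = 22 + -6 = 16

Answer: 16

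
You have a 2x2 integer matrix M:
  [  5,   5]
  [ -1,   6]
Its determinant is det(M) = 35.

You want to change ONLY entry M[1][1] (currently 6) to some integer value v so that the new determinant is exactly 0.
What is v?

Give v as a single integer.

Answer: -1

Derivation:
det is linear in entry M[1][1]: det = old_det + (v - 6) * C_11
Cofactor C_11 = 5
Want det = 0: 35 + (v - 6) * 5 = 0
  (v - 6) = -35 / 5 = -7
  v = 6 + (-7) = -1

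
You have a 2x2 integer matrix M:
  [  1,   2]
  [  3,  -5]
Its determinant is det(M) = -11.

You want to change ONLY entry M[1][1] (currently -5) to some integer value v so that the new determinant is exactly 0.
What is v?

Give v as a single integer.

det is linear in entry M[1][1]: det = old_det + (v - -5) * C_11
Cofactor C_11 = 1
Want det = 0: -11 + (v - -5) * 1 = 0
  (v - -5) = 11 / 1 = 11
  v = -5 + (11) = 6

Answer: 6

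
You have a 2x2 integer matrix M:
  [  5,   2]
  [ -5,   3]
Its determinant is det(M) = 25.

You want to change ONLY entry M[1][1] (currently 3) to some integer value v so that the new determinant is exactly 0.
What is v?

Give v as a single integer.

det is linear in entry M[1][1]: det = old_det + (v - 3) * C_11
Cofactor C_11 = 5
Want det = 0: 25 + (v - 3) * 5 = 0
  (v - 3) = -25 / 5 = -5
  v = 3 + (-5) = -2

Answer: -2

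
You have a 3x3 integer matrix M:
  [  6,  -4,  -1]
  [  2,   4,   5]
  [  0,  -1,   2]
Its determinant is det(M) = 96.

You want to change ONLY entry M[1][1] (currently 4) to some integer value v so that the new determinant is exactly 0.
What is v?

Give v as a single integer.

Answer: -4

Derivation:
det is linear in entry M[1][1]: det = old_det + (v - 4) * C_11
Cofactor C_11 = 12
Want det = 0: 96 + (v - 4) * 12 = 0
  (v - 4) = -96 / 12 = -8
  v = 4 + (-8) = -4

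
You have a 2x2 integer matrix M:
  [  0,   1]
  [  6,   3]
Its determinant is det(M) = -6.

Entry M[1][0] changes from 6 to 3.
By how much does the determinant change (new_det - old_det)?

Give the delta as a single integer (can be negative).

Answer: 3

Derivation:
Cofactor C_10 = -1
Entry delta = 3 - 6 = -3
Det delta = entry_delta * cofactor = -3 * -1 = 3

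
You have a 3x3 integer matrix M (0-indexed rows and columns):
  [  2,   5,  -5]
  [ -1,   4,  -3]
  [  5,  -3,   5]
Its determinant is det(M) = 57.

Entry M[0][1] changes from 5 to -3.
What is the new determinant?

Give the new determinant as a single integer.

det is linear in row 0: changing M[0][1] by delta changes det by delta * cofactor(0,1).
Cofactor C_01 = (-1)^(0+1) * minor(0,1) = -10
Entry delta = -3 - 5 = -8
Det delta = -8 * -10 = 80
New det = 57 + 80 = 137

Answer: 137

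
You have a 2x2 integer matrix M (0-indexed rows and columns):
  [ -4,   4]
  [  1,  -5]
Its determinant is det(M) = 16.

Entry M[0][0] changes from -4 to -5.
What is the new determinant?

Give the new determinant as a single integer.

det is linear in row 0: changing M[0][0] by delta changes det by delta * cofactor(0,0).
Cofactor C_00 = (-1)^(0+0) * minor(0,0) = -5
Entry delta = -5 - -4 = -1
Det delta = -1 * -5 = 5
New det = 16 + 5 = 21

Answer: 21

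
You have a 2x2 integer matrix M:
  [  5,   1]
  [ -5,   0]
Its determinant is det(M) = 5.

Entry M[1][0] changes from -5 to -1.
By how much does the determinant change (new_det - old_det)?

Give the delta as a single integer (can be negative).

Answer: -4

Derivation:
Cofactor C_10 = -1
Entry delta = -1 - -5 = 4
Det delta = entry_delta * cofactor = 4 * -1 = -4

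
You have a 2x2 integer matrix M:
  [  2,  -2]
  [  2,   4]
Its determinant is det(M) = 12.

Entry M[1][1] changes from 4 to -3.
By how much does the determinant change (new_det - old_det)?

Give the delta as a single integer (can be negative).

Answer: -14

Derivation:
Cofactor C_11 = 2
Entry delta = -3 - 4 = -7
Det delta = entry_delta * cofactor = -7 * 2 = -14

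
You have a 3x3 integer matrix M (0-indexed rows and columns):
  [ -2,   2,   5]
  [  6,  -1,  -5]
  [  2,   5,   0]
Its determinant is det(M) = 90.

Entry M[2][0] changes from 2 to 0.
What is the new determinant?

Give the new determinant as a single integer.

det is linear in row 2: changing M[2][0] by delta changes det by delta * cofactor(2,0).
Cofactor C_20 = (-1)^(2+0) * minor(2,0) = -5
Entry delta = 0 - 2 = -2
Det delta = -2 * -5 = 10
New det = 90 + 10 = 100

Answer: 100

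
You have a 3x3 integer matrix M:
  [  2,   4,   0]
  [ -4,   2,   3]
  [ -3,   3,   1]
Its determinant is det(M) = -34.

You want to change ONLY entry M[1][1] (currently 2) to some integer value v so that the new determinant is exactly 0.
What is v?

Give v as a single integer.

Answer: 19

Derivation:
det is linear in entry M[1][1]: det = old_det + (v - 2) * C_11
Cofactor C_11 = 2
Want det = 0: -34 + (v - 2) * 2 = 0
  (v - 2) = 34 / 2 = 17
  v = 2 + (17) = 19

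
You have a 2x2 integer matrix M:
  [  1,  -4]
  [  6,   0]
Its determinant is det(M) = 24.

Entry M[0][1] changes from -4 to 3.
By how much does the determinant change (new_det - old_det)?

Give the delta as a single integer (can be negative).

Answer: -42

Derivation:
Cofactor C_01 = -6
Entry delta = 3 - -4 = 7
Det delta = entry_delta * cofactor = 7 * -6 = -42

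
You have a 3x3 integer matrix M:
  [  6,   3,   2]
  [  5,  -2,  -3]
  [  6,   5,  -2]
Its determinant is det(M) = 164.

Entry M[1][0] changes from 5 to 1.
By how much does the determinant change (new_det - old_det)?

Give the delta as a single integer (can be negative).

Answer: -64

Derivation:
Cofactor C_10 = 16
Entry delta = 1 - 5 = -4
Det delta = entry_delta * cofactor = -4 * 16 = -64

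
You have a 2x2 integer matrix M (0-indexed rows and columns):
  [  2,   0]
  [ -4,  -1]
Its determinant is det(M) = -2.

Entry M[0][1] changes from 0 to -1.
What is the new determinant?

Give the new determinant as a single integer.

Answer: -6

Derivation:
det is linear in row 0: changing M[0][1] by delta changes det by delta * cofactor(0,1).
Cofactor C_01 = (-1)^(0+1) * minor(0,1) = 4
Entry delta = -1 - 0 = -1
Det delta = -1 * 4 = -4
New det = -2 + -4 = -6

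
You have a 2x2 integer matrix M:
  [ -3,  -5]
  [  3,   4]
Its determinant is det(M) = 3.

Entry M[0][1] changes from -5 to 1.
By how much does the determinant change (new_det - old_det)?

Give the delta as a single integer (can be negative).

Cofactor C_01 = -3
Entry delta = 1 - -5 = 6
Det delta = entry_delta * cofactor = 6 * -3 = -18

Answer: -18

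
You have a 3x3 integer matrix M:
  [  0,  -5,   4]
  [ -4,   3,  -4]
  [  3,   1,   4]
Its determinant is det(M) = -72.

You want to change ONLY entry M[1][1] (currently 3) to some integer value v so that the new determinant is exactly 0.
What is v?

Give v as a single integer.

det is linear in entry M[1][1]: det = old_det + (v - 3) * C_11
Cofactor C_11 = -12
Want det = 0: -72 + (v - 3) * -12 = 0
  (v - 3) = 72 / -12 = -6
  v = 3 + (-6) = -3

Answer: -3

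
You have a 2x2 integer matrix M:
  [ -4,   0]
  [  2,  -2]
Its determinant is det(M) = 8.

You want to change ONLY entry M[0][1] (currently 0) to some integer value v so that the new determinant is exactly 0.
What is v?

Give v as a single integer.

det is linear in entry M[0][1]: det = old_det + (v - 0) * C_01
Cofactor C_01 = -2
Want det = 0: 8 + (v - 0) * -2 = 0
  (v - 0) = -8 / -2 = 4
  v = 0 + (4) = 4

Answer: 4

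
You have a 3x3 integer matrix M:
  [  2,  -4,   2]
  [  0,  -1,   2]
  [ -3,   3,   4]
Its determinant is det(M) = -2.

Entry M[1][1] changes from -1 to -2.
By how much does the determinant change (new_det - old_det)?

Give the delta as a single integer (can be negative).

Cofactor C_11 = 14
Entry delta = -2 - -1 = -1
Det delta = entry_delta * cofactor = -1 * 14 = -14

Answer: -14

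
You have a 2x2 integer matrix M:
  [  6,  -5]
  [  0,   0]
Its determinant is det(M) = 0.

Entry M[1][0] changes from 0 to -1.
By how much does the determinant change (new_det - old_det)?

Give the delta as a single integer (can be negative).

Answer: -5

Derivation:
Cofactor C_10 = 5
Entry delta = -1 - 0 = -1
Det delta = entry_delta * cofactor = -1 * 5 = -5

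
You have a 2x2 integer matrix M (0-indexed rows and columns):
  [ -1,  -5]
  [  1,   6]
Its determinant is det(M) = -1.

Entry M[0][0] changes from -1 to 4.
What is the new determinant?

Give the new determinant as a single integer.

Answer: 29

Derivation:
det is linear in row 0: changing M[0][0] by delta changes det by delta * cofactor(0,0).
Cofactor C_00 = (-1)^(0+0) * minor(0,0) = 6
Entry delta = 4 - -1 = 5
Det delta = 5 * 6 = 30
New det = -1 + 30 = 29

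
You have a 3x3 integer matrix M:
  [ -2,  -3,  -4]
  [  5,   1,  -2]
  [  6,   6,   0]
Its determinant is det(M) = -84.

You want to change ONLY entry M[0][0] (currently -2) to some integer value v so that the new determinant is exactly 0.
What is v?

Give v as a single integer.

Answer: 5

Derivation:
det is linear in entry M[0][0]: det = old_det + (v - -2) * C_00
Cofactor C_00 = 12
Want det = 0: -84 + (v - -2) * 12 = 0
  (v - -2) = 84 / 12 = 7
  v = -2 + (7) = 5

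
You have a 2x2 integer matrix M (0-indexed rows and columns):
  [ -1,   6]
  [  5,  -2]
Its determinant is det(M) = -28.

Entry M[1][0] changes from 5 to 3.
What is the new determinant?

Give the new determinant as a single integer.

det is linear in row 1: changing M[1][0] by delta changes det by delta * cofactor(1,0).
Cofactor C_10 = (-1)^(1+0) * minor(1,0) = -6
Entry delta = 3 - 5 = -2
Det delta = -2 * -6 = 12
New det = -28 + 12 = -16

Answer: -16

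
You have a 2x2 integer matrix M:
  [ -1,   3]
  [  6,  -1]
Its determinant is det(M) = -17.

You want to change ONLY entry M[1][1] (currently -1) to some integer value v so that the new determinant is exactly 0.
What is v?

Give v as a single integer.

Answer: -18

Derivation:
det is linear in entry M[1][1]: det = old_det + (v - -1) * C_11
Cofactor C_11 = -1
Want det = 0: -17 + (v - -1) * -1 = 0
  (v - -1) = 17 / -1 = -17
  v = -1 + (-17) = -18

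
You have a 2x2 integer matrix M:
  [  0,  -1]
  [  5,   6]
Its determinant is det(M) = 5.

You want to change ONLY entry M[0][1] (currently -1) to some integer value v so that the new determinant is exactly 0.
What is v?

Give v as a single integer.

det is linear in entry M[0][1]: det = old_det + (v - -1) * C_01
Cofactor C_01 = -5
Want det = 0: 5 + (v - -1) * -5 = 0
  (v - -1) = -5 / -5 = 1
  v = -1 + (1) = 0

Answer: 0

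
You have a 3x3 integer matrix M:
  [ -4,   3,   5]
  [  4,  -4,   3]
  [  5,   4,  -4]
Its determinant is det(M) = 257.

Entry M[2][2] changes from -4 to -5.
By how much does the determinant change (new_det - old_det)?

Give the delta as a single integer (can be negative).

Answer: -4

Derivation:
Cofactor C_22 = 4
Entry delta = -5 - -4 = -1
Det delta = entry_delta * cofactor = -1 * 4 = -4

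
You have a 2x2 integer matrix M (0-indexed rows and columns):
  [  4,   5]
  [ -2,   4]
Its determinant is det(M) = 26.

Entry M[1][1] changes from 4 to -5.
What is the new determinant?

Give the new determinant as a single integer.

Answer: -10

Derivation:
det is linear in row 1: changing M[1][1] by delta changes det by delta * cofactor(1,1).
Cofactor C_11 = (-1)^(1+1) * minor(1,1) = 4
Entry delta = -5 - 4 = -9
Det delta = -9 * 4 = -36
New det = 26 + -36 = -10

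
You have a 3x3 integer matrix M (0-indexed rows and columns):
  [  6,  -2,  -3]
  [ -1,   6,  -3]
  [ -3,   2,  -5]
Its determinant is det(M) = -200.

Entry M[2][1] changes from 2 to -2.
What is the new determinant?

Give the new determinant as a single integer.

det is linear in row 2: changing M[2][1] by delta changes det by delta * cofactor(2,1).
Cofactor C_21 = (-1)^(2+1) * minor(2,1) = 21
Entry delta = -2 - 2 = -4
Det delta = -4 * 21 = -84
New det = -200 + -84 = -284

Answer: -284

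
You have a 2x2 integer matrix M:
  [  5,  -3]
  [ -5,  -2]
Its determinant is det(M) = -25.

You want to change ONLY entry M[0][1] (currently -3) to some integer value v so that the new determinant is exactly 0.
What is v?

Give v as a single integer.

Answer: 2

Derivation:
det is linear in entry M[0][1]: det = old_det + (v - -3) * C_01
Cofactor C_01 = 5
Want det = 0: -25 + (v - -3) * 5 = 0
  (v - -3) = 25 / 5 = 5
  v = -3 + (5) = 2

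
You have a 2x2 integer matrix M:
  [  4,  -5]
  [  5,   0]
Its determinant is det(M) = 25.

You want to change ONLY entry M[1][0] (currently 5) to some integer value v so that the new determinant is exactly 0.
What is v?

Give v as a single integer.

det is linear in entry M[1][0]: det = old_det + (v - 5) * C_10
Cofactor C_10 = 5
Want det = 0: 25 + (v - 5) * 5 = 0
  (v - 5) = -25 / 5 = -5
  v = 5 + (-5) = 0

Answer: 0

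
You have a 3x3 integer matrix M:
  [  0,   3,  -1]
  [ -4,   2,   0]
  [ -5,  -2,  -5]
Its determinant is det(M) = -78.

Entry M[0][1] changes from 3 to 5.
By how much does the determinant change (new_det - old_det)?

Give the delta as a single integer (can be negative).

Answer: -40

Derivation:
Cofactor C_01 = -20
Entry delta = 5 - 3 = 2
Det delta = entry_delta * cofactor = 2 * -20 = -40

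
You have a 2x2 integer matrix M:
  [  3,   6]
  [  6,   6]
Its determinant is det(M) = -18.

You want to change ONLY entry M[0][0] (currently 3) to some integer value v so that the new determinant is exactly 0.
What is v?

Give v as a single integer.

Answer: 6

Derivation:
det is linear in entry M[0][0]: det = old_det + (v - 3) * C_00
Cofactor C_00 = 6
Want det = 0: -18 + (v - 3) * 6 = 0
  (v - 3) = 18 / 6 = 3
  v = 3 + (3) = 6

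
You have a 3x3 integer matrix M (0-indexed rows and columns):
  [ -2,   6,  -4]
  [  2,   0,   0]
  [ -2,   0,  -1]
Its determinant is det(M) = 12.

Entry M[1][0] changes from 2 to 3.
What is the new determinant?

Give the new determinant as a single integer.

Answer: 18

Derivation:
det is linear in row 1: changing M[1][0] by delta changes det by delta * cofactor(1,0).
Cofactor C_10 = (-1)^(1+0) * minor(1,0) = 6
Entry delta = 3 - 2 = 1
Det delta = 1 * 6 = 6
New det = 12 + 6 = 18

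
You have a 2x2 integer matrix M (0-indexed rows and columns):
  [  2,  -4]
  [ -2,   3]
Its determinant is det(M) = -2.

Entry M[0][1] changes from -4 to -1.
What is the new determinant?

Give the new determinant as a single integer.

det is linear in row 0: changing M[0][1] by delta changes det by delta * cofactor(0,1).
Cofactor C_01 = (-1)^(0+1) * minor(0,1) = 2
Entry delta = -1 - -4 = 3
Det delta = 3 * 2 = 6
New det = -2 + 6 = 4

Answer: 4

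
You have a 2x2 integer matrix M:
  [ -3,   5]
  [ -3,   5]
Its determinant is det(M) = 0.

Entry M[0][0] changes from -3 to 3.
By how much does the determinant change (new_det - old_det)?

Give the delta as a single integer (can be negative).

Answer: 30

Derivation:
Cofactor C_00 = 5
Entry delta = 3 - -3 = 6
Det delta = entry_delta * cofactor = 6 * 5 = 30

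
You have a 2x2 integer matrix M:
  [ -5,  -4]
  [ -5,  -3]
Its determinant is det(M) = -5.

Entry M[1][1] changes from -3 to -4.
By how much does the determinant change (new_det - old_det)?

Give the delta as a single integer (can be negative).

Cofactor C_11 = -5
Entry delta = -4 - -3 = -1
Det delta = entry_delta * cofactor = -1 * -5 = 5

Answer: 5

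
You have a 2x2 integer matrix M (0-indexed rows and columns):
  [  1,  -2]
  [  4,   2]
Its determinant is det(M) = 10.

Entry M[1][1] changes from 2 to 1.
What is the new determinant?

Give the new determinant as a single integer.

Answer: 9

Derivation:
det is linear in row 1: changing M[1][1] by delta changes det by delta * cofactor(1,1).
Cofactor C_11 = (-1)^(1+1) * minor(1,1) = 1
Entry delta = 1 - 2 = -1
Det delta = -1 * 1 = -1
New det = 10 + -1 = 9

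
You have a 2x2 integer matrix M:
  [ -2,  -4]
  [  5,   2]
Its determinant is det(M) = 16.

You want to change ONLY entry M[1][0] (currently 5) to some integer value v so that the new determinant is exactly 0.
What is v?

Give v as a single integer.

det is linear in entry M[1][0]: det = old_det + (v - 5) * C_10
Cofactor C_10 = 4
Want det = 0: 16 + (v - 5) * 4 = 0
  (v - 5) = -16 / 4 = -4
  v = 5 + (-4) = 1

Answer: 1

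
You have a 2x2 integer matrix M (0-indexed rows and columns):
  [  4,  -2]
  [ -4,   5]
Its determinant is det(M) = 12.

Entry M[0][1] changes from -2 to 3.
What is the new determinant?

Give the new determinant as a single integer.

Answer: 32

Derivation:
det is linear in row 0: changing M[0][1] by delta changes det by delta * cofactor(0,1).
Cofactor C_01 = (-1)^(0+1) * minor(0,1) = 4
Entry delta = 3 - -2 = 5
Det delta = 5 * 4 = 20
New det = 12 + 20 = 32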